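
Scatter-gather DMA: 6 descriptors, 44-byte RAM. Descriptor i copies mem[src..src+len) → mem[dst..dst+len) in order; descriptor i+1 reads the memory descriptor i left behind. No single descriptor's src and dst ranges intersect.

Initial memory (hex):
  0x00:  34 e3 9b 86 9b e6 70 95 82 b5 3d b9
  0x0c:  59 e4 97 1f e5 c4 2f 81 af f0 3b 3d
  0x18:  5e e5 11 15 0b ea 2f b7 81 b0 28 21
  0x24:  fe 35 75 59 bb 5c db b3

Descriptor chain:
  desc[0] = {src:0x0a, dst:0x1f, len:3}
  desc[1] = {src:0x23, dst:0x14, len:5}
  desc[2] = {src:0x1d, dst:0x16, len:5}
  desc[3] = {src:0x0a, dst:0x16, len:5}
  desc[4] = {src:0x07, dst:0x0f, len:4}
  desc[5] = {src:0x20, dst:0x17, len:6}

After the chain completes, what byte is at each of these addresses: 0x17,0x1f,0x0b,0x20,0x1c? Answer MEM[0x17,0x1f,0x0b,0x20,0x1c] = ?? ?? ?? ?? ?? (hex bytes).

MEM[0x17,0x1f,0x0b,0x20,0x1c] = b9 3d b9 b9 35

[0] 0x0a->0x1f len=3 : 3d b9 59
[1] 0x23->0x14 len=5 : 21 fe 35 75 59
[2] 0x1d->0x16 len=5 : ea 2f 3d b9 59
[3] 0x0a->0x16 len=5 : 3d b9 59 e4 97
[4] 0x07->0x0f len=4 : 95 82 b5 3d
[5] 0x20->0x17 len=6 : b9 59 28 21 fe 35
query mem[0x17]=0xb9, mem[0x1f]=0x3d, mem[0x0b]=0xb9, mem[0x20]=0xb9, mem[0x1c]=0x35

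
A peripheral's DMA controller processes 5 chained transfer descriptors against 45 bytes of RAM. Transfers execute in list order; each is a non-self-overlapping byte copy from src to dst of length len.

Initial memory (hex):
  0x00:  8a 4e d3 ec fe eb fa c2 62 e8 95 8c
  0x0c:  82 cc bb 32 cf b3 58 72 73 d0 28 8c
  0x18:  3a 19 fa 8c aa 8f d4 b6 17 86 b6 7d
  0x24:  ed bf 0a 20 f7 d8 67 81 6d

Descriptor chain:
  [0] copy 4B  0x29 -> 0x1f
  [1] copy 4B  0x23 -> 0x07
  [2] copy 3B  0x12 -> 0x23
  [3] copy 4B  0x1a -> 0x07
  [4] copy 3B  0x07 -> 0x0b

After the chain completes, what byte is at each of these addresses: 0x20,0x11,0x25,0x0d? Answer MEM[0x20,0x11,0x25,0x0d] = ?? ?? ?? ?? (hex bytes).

D0: mem[0x1f..0x22] <- [d8 67 81 6d]
D1: mem[0x07..0x0a] <- [7d ed bf 0a]
D2: mem[0x23..0x25] <- [58 72 73]
D3: mem[0x07..0x0a] <- [fa 8c aa 8f]
D4: mem[0x0b..0x0d] <- [fa 8c aa]
query mem[0x20]=0x67, mem[0x11]=0xb3, mem[0x25]=0x73, mem[0x0d]=0xaa

MEM[0x20,0x11,0x25,0x0d] = 67 b3 73 aa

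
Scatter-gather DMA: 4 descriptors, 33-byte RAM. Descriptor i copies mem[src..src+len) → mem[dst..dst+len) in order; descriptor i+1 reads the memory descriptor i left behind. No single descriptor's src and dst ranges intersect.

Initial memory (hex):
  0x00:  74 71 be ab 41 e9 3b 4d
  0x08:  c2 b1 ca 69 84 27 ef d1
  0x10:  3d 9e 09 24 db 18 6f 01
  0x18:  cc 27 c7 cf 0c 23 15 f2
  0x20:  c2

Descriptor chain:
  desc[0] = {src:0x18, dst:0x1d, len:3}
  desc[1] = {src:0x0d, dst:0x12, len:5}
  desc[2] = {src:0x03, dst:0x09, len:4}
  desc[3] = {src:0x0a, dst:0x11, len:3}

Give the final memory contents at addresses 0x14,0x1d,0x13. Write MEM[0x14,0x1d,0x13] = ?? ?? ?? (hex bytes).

D0: mem[0x1d..0x1f] <- [cc 27 c7]
D1: mem[0x12..0x16] <- [27 ef d1 3d 9e]
D2: mem[0x09..0x0c] <- [ab 41 e9 3b]
D3: mem[0x11..0x13] <- [41 e9 3b]
query mem[0x14]=0xd1, mem[0x1d]=0xcc, mem[0x13]=0x3b

MEM[0x14,0x1d,0x13] = d1 cc 3b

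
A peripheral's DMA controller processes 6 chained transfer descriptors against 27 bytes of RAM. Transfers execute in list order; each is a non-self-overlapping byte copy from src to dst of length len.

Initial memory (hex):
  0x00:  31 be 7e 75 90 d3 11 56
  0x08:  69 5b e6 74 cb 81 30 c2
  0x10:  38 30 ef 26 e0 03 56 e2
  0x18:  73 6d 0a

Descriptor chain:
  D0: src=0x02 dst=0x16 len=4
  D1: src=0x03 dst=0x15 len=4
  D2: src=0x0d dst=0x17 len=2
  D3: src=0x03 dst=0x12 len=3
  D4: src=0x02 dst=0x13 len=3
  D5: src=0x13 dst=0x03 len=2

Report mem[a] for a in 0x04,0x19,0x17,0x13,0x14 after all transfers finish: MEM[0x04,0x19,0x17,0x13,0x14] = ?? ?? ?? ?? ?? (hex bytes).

D0: mem[0x16..0x19] <- [7e 75 90 d3]
D1: mem[0x15..0x18] <- [75 90 d3 11]
D2: mem[0x17..0x18] <- [81 30]
D3: mem[0x12..0x14] <- [75 90 d3]
D4: mem[0x13..0x15] <- [7e 75 90]
D5: mem[0x03..0x04] <- [7e 75]
query mem[0x04]=0x75, mem[0x19]=0xd3, mem[0x17]=0x81, mem[0x13]=0x7e, mem[0x14]=0x75

MEM[0x04,0x19,0x17,0x13,0x14] = 75 d3 81 7e 75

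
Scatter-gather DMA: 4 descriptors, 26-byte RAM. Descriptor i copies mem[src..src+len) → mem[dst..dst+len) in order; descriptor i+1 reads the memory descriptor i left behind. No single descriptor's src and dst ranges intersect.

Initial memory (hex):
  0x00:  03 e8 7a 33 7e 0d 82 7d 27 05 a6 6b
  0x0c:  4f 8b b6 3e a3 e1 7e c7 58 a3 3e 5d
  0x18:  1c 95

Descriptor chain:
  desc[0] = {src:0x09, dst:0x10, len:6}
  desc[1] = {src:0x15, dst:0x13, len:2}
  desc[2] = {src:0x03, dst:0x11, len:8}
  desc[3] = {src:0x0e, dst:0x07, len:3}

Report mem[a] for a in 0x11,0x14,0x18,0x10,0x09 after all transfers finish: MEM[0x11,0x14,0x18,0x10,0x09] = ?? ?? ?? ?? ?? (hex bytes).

D0: mem[0x10..0x15] <- [05 a6 6b 4f 8b b6]
D1: mem[0x13..0x14] <- [b6 3e]
D2: mem[0x11..0x18] <- [33 7e 0d 82 7d 27 05 a6]
D3: mem[0x07..0x09] <- [b6 3e 05]
query mem[0x11]=0x33, mem[0x14]=0x82, mem[0x18]=0xa6, mem[0x10]=0x05, mem[0x09]=0x05

MEM[0x11,0x14,0x18,0x10,0x09] = 33 82 a6 05 05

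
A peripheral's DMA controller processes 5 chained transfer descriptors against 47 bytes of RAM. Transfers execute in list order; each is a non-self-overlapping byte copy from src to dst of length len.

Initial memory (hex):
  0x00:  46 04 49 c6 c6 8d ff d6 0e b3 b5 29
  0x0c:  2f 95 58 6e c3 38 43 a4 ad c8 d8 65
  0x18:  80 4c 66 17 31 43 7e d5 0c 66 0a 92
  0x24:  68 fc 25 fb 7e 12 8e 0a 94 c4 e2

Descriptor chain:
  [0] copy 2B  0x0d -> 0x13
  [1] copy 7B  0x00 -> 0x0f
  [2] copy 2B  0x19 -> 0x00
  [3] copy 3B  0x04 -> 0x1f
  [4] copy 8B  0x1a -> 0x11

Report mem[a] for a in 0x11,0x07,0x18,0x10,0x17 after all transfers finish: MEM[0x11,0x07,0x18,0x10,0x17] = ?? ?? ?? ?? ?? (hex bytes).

  after D0: wrote 2B at 0x13 = 9558
  after D1: wrote 7B at 0x0f = 460449c6c68dff
  after D2: wrote 2B at 0x00 = 4c66
  after D3: wrote 3B at 0x1f = c68dff
  after D4: wrote 8B at 0x11 = 661731437ec68dff
query mem[0x11]=0x66, mem[0x07]=0xd6, mem[0x18]=0xff, mem[0x10]=0x04, mem[0x17]=0x8d

MEM[0x11,0x07,0x18,0x10,0x17] = 66 d6 ff 04 8d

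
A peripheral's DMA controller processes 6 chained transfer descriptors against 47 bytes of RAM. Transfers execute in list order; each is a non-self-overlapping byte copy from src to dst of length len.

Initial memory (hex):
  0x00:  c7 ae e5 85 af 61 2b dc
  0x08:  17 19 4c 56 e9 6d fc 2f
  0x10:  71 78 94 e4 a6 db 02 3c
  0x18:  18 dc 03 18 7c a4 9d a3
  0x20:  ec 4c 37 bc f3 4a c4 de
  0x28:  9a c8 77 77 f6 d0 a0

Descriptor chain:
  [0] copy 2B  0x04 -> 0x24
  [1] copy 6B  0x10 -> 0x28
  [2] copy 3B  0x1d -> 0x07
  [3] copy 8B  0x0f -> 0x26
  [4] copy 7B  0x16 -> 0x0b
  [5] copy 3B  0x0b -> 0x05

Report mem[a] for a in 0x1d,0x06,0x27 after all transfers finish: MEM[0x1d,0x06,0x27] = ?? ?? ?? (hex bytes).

D0: mem[0x24..0x25] <- [af 61]
D1: mem[0x28..0x2d] <- [71 78 94 e4 a6 db]
D2: mem[0x07..0x09] <- [a4 9d a3]
D3: mem[0x26..0x2d] <- [2f 71 78 94 e4 a6 db 02]
D4: mem[0x0b..0x11] <- [02 3c 18 dc 03 18 7c]
D5: mem[0x05..0x07] <- [02 3c 18]
query mem[0x1d]=0xa4, mem[0x06]=0x3c, mem[0x27]=0x71

MEM[0x1d,0x06,0x27] = a4 3c 71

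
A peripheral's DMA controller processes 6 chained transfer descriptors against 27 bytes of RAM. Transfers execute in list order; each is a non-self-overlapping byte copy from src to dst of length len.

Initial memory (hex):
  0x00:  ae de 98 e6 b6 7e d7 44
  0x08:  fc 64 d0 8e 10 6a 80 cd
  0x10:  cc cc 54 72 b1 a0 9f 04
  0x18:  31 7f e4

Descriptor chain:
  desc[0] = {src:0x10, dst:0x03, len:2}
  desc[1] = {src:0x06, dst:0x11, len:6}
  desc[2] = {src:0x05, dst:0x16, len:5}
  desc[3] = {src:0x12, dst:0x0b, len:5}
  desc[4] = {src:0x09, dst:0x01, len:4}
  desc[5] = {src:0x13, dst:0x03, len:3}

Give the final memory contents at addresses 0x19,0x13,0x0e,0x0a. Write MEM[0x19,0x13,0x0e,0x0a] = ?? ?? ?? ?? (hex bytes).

MEM[0x19,0x13,0x0e,0x0a] = fc fc d0 d0

[0] 0x10->0x03 len=2 : cc cc
[1] 0x06->0x11 len=6 : d7 44 fc 64 d0 8e
[2] 0x05->0x16 len=5 : 7e d7 44 fc 64
[3] 0x12->0x0b len=5 : 44 fc 64 d0 7e
[4] 0x09->0x01 len=4 : 64 d0 44 fc
[5] 0x13->0x03 len=3 : fc 64 d0
query mem[0x19]=0xfc, mem[0x13]=0xfc, mem[0x0e]=0xd0, mem[0x0a]=0xd0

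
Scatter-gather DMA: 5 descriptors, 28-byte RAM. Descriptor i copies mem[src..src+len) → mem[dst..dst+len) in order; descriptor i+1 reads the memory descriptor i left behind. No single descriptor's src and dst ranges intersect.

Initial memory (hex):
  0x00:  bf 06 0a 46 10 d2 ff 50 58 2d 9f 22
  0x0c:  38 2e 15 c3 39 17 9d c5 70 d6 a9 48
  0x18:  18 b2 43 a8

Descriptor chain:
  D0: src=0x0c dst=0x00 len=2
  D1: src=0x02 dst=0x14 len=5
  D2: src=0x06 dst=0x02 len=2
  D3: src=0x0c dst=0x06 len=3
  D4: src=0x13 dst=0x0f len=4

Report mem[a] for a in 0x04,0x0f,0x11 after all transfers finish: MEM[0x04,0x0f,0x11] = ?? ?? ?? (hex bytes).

MEM[0x04,0x0f,0x11] = 10 c5 46

#0 dst[0x00+2] := {0x38,0x2e}
#1 dst[0x14+5] := {0x0a,0x46,0x10,0xd2,0xff}
#2 dst[0x02+2] := {0xff,0x50}
#3 dst[0x06+3] := {0x38,0x2e,0x15}
#4 dst[0x0f+4] := {0xc5,0x0a,0x46,0x10}
query mem[0x04]=0x10, mem[0x0f]=0xc5, mem[0x11]=0x46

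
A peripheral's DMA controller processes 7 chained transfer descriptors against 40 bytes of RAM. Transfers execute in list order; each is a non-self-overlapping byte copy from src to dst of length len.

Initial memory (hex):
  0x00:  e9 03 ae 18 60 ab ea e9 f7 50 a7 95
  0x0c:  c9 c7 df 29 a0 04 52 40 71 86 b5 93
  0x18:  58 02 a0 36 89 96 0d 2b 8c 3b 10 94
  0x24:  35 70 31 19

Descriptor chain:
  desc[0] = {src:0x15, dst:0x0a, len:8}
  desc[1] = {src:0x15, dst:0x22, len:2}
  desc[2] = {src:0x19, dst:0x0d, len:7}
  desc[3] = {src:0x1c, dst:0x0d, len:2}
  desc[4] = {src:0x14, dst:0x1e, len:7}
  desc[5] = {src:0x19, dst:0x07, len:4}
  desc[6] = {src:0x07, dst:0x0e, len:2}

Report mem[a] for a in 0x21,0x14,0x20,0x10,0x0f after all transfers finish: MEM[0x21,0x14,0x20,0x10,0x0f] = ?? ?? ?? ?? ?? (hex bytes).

[0] 0x15->0x0a len=8 : 86 b5 93 58 02 a0 36 89
[1] 0x15->0x22 len=2 : 86 b5
[2] 0x19->0x0d len=7 : 02 a0 36 89 96 0d 2b
[3] 0x1c->0x0d len=2 : 89 96
[4] 0x14->0x1e len=7 : 71 86 b5 93 58 02 a0
[5] 0x19->0x07 len=4 : 02 a0 36 89
[6] 0x07->0x0e len=2 : 02 a0
query mem[0x21]=0x93, mem[0x14]=0x71, mem[0x20]=0xb5, mem[0x10]=0x89, mem[0x0f]=0xa0

MEM[0x21,0x14,0x20,0x10,0x0f] = 93 71 b5 89 a0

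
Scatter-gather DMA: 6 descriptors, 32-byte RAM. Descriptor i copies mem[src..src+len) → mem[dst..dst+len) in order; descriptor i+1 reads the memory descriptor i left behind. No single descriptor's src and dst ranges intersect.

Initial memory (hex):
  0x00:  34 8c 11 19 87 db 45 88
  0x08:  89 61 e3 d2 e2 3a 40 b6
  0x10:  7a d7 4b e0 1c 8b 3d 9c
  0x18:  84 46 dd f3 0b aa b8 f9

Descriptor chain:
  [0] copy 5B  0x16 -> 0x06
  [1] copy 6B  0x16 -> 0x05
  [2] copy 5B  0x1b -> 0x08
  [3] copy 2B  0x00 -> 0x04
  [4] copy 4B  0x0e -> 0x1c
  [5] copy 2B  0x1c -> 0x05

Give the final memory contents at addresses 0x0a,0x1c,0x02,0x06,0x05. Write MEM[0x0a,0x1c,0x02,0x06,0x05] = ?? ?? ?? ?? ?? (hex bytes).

#0 dst[0x06+5] := {0x3d,0x9c,0x84,0x46,0xdd}
#1 dst[0x05+6] := {0x3d,0x9c,0x84,0x46,0xdd,0xf3}
#2 dst[0x08+5] := {0xf3,0x0b,0xaa,0xb8,0xf9}
#3 dst[0x04+2] := {0x34,0x8c}
#4 dst[0x1c+4] := {0x40,0xb6,0x7a,0xd7}
#5 dst[0x05+2] := {0x40,0xb6}
query mem[0x0a]=0xaa, mem[0x1c]=0x40, mem[0x02]=0x11, mem[0x06]=0xb6, mem[0x05]=0x40

MEM[0x0a,0x1c,0x02,0x06,0x05] = aa 40 11 b6 40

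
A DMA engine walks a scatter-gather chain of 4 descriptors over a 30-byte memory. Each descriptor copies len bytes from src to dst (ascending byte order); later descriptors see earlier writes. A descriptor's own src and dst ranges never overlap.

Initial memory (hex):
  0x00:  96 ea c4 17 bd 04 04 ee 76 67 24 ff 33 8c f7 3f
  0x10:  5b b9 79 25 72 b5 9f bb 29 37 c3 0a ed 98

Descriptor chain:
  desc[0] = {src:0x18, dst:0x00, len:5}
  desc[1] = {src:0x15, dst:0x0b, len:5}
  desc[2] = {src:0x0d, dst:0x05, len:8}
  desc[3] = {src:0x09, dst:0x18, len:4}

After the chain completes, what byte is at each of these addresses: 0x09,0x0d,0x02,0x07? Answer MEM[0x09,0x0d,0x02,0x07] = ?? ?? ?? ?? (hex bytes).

MEM[0x09,0x0d,0x02,0x07] = b9 bb c3 37

  after D0: wrote 5B at 0x00 = 2937c30aed
  after D1: wrote 5B at 0x0b = b59fbb2937
  after D2: wrote 8B at 0x05 = bb29375bb9792572
  after D3: wrote 4B at 0x18 = b9792572
query mem[0x09]=0xb9, mem[0x0d]=0xbb, mem[0x02]=0xc3, mem[0x07]=0x37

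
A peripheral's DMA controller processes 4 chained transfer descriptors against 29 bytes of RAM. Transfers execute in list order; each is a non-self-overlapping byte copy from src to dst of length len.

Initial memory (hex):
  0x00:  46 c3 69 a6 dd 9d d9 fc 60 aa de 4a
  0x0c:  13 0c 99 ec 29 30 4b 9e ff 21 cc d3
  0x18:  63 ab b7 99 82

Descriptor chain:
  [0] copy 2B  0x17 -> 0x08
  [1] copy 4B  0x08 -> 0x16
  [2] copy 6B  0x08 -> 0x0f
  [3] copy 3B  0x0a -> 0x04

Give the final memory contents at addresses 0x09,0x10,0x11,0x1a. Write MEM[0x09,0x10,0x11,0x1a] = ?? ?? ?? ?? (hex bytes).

D0: mem[0x08..0x09] <- [d3 63]
D1: mem[0x16..0x19] <- [d3 63 de 4a]
D2: mem[0x0f..0x14] <- [d3 63 de 4a 13 0c]
D3: mem[0x04..0x06] <- [de 4a 13]
query mem[0x09]=0x63, mem[0x10]=0x63, mem[0x11]=0xde, mem[0x1a]=0xb7

MEM[0x09,0x10,0x11,0x1a] = 63 63 de b7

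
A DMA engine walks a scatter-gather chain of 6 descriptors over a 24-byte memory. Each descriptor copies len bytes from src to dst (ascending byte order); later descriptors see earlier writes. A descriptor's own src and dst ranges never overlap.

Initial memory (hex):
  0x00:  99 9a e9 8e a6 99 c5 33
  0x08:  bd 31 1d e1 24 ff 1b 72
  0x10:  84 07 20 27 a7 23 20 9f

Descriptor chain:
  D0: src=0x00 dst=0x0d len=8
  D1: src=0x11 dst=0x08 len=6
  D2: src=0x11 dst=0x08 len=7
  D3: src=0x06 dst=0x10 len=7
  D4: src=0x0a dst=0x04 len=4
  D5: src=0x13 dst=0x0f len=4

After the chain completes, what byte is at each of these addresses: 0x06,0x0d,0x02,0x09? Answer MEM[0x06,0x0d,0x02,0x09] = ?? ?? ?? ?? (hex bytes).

  after D0: wrote 8B at 0x0d = 999ae98ea699c533
  after D1: wrote 6B at 0x08 = a699c5332320
  after D2: wrote 7B at 0x08 = a699c53323209f
  after D3: wrote 7B at 0x10 = c533a699c53323
  after D4: wrote 4B at 0x04 = c5332320
  after D5: wrote 4B at 0x0f = 99c53323
query mem[0x06]=0x23, mem[0x0d]=0x20, mem[0x02]=0xe9, mem[0x09]=0x99

MEM[0x06,0x0d,0x02,0x09] = 23 20 e9 99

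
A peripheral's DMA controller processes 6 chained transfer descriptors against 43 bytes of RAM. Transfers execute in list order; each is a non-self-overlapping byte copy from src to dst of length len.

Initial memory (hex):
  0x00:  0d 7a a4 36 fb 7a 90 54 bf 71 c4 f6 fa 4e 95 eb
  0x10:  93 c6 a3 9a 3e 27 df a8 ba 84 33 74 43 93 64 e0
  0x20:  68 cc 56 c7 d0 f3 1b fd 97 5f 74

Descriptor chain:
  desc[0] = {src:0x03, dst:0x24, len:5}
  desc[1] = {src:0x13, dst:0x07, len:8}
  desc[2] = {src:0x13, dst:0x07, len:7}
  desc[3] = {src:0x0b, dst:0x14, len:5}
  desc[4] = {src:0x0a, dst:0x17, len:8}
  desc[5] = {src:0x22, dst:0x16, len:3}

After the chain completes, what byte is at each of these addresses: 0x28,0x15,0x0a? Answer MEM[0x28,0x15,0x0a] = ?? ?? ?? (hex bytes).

MEM[0x28,0x15,0x0a] = 54 ba df

[0] 0x03->0x24 len=5 : 36 fb 7a 90 54
[1] 0x13->0x07 len=8 : 9a 3e 27 df a8 ba 84 33
[2] 0x13->0x07 len=7 : 9a 3e 27 df a8 ba 84
[3] 0x0b->0x14 len=5 : a8 ba 84 33 eb
[4] 0x0a->0x17 len=8 : df a8 ba 84 33 eb 93 c6
[5] 0x22->0x16 len=3 : 56 c7 36
query mem[0x28]=0x54, mem[0x15]=0xba, mem[0x0a]=0xdf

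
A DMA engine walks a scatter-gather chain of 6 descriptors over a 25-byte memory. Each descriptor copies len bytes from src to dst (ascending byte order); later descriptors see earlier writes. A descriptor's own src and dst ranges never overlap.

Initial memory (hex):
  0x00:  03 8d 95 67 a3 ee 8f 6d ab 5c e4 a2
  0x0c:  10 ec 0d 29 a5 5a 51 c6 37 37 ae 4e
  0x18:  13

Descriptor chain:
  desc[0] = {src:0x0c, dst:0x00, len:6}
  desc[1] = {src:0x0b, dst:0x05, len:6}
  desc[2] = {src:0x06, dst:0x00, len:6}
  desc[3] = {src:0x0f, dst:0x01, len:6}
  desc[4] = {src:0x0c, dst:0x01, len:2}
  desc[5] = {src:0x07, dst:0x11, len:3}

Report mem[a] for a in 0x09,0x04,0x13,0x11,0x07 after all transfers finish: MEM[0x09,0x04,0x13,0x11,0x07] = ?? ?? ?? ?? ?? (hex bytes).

MEM[0x09,0x04,0x13,0x11,0x07] = 29 51 29 ec ec

#0 dst[0x00+6] := {0x10,0xec,0x0d,0x29,0xa5,0x5a}
#1 dst[0x05+6] := {0xa2,0x10,0xec,0x0d,0x29,0xa5}
#2 dst[0x00+6] := {0x10,0xec,0x0d,0x29,0xa5,0xa2}
#3 dst[0x01+6] := {0x29,0xa5,0x5a,0x51,0xc6,0x37}
#4 dst[0x01+2] := {0x10,0xec}
#5 dst[0x11+3] := {0xec,0x0d,0x29}
query mem[0x09]=0x29, mem[0x04]=0x51, mem[0x13]=0x29, mem[0x11]=0xec, mem[0x07]=0xec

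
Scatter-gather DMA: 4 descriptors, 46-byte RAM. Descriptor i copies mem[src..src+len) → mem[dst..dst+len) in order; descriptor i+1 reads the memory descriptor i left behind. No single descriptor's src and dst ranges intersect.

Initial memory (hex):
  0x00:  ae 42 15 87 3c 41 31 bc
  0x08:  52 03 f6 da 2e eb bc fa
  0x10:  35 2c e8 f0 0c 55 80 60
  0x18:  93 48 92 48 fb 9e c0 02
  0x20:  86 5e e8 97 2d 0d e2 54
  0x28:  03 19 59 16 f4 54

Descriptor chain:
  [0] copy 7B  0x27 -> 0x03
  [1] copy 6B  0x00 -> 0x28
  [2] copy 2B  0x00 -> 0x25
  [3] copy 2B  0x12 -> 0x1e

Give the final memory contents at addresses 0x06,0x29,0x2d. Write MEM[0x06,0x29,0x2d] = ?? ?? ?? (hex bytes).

MEM[0x06,0x29,0x2d] = 59 42 19

  after D0: wrote 7B at 0x03 = 5403195916f454
  after D1: wrote 6B at 0x28 = ae4215540319
  after D2: wrote 2B at 0x25 = ae42
  after D3: wrote 2B at 0x1e = e8f0
query mem[0x06]=0x59, mem[0x29]=0x42, mem[0x2d]=0x19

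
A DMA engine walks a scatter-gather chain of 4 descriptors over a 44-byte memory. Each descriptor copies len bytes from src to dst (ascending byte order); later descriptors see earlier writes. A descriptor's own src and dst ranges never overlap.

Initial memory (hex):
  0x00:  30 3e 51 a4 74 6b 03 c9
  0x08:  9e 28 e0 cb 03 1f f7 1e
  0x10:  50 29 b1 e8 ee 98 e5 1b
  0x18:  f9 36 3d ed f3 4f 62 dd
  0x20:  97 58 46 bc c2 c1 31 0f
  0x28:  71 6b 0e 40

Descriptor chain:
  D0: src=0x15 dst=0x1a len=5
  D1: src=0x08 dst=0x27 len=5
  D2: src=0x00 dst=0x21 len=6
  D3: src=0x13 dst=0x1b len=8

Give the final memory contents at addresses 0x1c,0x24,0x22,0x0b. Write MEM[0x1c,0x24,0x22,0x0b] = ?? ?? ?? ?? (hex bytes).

[0] 0x15->0x1a len=5 : 98 e5 1b f9 36
[1] 0x08->0x27 len=5 : 9e 28 e0 cb 03
[2] 0x00->0x21 len=6 : 30 3e 51 a4 74 6b
[3] 0x13->0x1b len=8 : e8 ee 98 e5 1b f9 36 98
query mem[0x1c]=0xee, mem[0x24]=0xa4, mem[0x22]=0x98, mem[0x0b]=0xcb

MEM[0x1c,0x24,0x22,0x0b] = ee a4 98 cb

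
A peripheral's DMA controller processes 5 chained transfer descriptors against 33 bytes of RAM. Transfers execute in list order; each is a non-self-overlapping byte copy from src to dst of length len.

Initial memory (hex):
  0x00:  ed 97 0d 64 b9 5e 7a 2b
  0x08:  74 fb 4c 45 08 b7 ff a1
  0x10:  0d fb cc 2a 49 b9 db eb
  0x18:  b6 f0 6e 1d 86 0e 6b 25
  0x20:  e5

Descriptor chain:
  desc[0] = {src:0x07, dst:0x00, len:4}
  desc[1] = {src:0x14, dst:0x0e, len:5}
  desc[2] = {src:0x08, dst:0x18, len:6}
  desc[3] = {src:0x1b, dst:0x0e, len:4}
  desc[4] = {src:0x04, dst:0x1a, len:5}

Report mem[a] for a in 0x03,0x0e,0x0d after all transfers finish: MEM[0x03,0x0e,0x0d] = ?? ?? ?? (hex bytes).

#0 dst[0x00+4] := {0x2b,0x74,0xfb,0x4c}
#1 dst[0x0e+5] := {0x49,0xb9,0xdb,0xeb,0xb6}
#2 dst[0x18+6] := {0x74,0xfb,0x4c,0x45,0x08,0xb7}
#3 dst[0x0e+4] := {0x45,0x08,0xb7,0x6b}
#4 dst[0x1a+5] := {0xb9,0x5e,0x7a,0x2b,0x74}
query mem[0x03]=0x4c, mem[0x0e]=0x45, mem[0x0d]=0xb7

MEM[0x03,0x0e,0x0d] = 4c 45 b7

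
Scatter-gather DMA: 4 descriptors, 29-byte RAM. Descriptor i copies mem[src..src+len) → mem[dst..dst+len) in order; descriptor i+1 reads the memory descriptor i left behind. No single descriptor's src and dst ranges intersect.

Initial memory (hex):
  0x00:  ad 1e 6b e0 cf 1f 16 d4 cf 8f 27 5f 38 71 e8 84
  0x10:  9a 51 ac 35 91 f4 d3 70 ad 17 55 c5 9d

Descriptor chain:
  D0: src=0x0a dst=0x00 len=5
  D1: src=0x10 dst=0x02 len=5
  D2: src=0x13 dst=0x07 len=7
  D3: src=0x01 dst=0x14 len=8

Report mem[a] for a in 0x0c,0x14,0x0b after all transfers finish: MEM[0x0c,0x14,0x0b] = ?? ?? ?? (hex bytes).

  after D0: wrote 5B at 0x00 = 275f3871e8
  after D1: wrote 5B at 0x02 = 9a51ac3591
  after D2: wrote 7B at 0x07 = 3591f4d370ad17
  after D3: wrote 8B at 0x14 = 5f9a51ac35913591
query mem[0x0c]=0xad, mem[0x14]=0x5f, mem[0x0b]=0x70

MEM[0x0c,0x14,0x0b] = ad 5f 70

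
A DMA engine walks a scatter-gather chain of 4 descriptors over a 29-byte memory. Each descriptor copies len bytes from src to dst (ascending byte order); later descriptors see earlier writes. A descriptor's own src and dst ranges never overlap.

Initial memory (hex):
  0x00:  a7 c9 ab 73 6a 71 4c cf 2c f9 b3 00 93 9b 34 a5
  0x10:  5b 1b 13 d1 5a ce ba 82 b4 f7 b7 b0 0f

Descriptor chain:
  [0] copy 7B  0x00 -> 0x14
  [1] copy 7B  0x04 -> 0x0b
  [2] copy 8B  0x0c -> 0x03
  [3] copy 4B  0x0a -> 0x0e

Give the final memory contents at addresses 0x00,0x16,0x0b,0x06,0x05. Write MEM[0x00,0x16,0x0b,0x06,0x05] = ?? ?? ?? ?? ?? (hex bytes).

  after D0: wrote 7B at 0x14 = a7c9ab736a714c
  after D1: wrote 7B at 0x0b = 6a714ccf2cf9b3
  after D2: wrote 8B at 0x03 = 714ccf2cf9b313d1
  after D3: wrote 4B at 0x0e = d16a714c
query mem[0x00]=0xa7, mem[0x16]=0xab, mem[0x0b]=0x6a, mem[0x06]=0x2c, mem[0x05]=0xcf

MEM[0x00,0x16,0x0b,0x06,0x05] = a7 ab 6a 2c cf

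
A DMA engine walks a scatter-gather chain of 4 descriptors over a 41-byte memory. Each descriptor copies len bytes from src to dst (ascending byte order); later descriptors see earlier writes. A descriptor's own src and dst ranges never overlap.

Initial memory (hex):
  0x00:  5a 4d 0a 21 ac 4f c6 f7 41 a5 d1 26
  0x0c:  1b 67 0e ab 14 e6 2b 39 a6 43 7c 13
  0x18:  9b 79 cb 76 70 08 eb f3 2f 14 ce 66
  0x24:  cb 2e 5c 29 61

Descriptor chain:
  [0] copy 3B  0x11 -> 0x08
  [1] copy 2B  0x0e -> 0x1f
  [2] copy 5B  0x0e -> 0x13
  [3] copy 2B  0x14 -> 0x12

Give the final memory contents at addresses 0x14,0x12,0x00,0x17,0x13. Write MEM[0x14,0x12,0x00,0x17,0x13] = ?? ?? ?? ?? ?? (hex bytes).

D0: mem[0x08..0x0a] <- [e6 2b 39]
D1: mem[0x1f..0x20] <- [0e ab]
D2: mem[0x13..0x17] <- [0e ab 14 e6 2b]
D3: mem[0x12..0x13] <- [ab 14]
query mem[0x14]=0xab, mem[0x12]=0xab, mem[0x00]=0x5a, mem[0x17]=0x2b, mem[0x13]=0x14

MEM[0x14,0x12,0x00,0x17,0x13] = ab ab 5a 2b 14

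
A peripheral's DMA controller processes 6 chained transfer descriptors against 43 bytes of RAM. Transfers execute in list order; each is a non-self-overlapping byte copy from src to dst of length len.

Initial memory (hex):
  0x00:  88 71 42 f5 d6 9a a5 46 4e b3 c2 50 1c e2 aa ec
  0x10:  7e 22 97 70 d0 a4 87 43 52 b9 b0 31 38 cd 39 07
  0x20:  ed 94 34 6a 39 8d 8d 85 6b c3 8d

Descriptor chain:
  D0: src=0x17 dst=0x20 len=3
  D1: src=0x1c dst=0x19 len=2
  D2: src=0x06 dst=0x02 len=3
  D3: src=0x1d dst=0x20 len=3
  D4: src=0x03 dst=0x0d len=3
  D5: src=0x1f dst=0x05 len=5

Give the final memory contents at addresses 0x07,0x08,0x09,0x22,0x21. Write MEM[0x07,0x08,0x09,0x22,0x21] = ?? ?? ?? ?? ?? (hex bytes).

  after D0: wrote 3B at 0x20 = 4352b9
  after D1: wrote 2B at 0x19 = 38cd
  after D2: wrote 3B at 0x02 = a5464e
  after D3: wrote 3B at 0x20 = cd3907
  after D4: wrote 3B at 0x0d = 464e9a
  after D5: wrote 5B at 0x05 = 07cd39076a
query mem[0x07]=0x39, mem[0x08]=0x07, mem[0x09]=0x6a, mem[0x22]=0x07, mem[0x21]=0x39

MEM[0x07,0x08,0x09,0x22,0x21] = 39 07 6a 07 39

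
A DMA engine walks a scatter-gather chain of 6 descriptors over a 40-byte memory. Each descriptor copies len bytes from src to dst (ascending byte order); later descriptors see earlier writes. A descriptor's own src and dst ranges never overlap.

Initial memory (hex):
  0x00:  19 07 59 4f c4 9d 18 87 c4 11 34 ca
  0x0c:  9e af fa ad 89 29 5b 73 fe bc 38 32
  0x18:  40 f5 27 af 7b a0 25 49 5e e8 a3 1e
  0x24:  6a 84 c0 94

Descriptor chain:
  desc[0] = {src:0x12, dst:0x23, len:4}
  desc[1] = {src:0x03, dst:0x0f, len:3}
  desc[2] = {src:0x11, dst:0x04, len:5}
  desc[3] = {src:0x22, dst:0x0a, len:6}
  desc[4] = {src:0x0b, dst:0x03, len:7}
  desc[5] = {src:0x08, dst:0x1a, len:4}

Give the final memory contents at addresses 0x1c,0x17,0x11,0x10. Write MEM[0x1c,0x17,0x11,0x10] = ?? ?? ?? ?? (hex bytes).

[0] 0x12->0x23 len=4 : 5b 73 fe bc
[1] 0x03->0x0f len=3 : 4f c4 9d
[2] 0x11->0x04 len=5 : 9d 5b 73 fe bc
[3] 0x22->0x0a len=6 : a3 5b 73 fe bc 94
[4] 0x0b->0x03 len=7 : 5b 73 fe bc 94 c4 9d
[5] 0x08->0x1a len=4 : c4 9d a3 5b
query mem[0x1c]=0xa3, mem[0x17]=0x32, mem[0x11]=0x9d, mem[0x10]=0xc4

MEM[0x1c,0x17,0x11,0x10] = a3 32 9d c4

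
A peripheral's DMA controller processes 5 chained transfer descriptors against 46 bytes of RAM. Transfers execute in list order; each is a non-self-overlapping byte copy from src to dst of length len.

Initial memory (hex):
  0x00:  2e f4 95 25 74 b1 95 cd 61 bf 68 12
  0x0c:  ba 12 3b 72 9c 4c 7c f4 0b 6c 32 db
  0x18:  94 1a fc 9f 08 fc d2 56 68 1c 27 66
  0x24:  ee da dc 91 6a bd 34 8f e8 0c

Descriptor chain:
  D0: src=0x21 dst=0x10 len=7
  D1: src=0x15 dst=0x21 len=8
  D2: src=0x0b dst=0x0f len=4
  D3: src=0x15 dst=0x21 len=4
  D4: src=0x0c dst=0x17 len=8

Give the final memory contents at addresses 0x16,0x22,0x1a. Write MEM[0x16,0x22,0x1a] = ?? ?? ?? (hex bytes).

#0 dst[0x10+7] := {0x1c,0x27,0x66,0xee,0xda,0xdc,0x91}
#1 dst[0x21+8] := {0xdc,0x91,0xdb,0x94,0x1a,0xfc,0x9f,0x08}
#2 dst[0x0f+4] := {0x12,0xba,0x12,0x3b}
#3 dst[0x21+4] := {0xdc,0x91,0xdb,0x94}
#4 dst[0x17+8] := {0xba,0x12,0x3b,0x12,0xba,0x12,0x3b,0xee}
query mem[0x16]=0x91, mem[0x22]=0x91, mem[0x1a]=0x12

MEM[0x16,0x22,0x1a] = 91 91 12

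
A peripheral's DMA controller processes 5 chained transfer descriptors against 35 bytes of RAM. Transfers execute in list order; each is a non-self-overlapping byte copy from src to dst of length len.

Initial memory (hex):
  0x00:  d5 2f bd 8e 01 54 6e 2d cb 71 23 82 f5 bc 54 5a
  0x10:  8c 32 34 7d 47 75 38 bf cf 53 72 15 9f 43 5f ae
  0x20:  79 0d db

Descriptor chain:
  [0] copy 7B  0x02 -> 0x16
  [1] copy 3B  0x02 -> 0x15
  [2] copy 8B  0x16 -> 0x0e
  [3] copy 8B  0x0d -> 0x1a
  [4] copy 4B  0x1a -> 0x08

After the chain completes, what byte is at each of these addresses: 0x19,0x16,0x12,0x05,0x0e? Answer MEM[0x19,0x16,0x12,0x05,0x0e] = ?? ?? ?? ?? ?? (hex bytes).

D0: mem[0x16..0x1c] <- [bd 8e 01 54 6e 2d cb]
D1: mem[0x15..0x17] <- [bd 8e 01]
D2: mem[0x0e..0x15] <- [8e 01 01 54 6e 2d cb 43]
D3: mem[0x1a..0x21] <- [bc 8e 01 01 54 6e 2d cb]
D4: mem[0x08..0x0b] <- [bc 8e 01 01]
query mem[0x19]=0x54, mem[0x16]=0x8e, mem[0x12]=0x6e, mem[0x05]=0x54, mem[0x0e]=0x8e

MEM[0x19,0x16,0x12,0x05,0x0e] = 54 8e 6e 54 8e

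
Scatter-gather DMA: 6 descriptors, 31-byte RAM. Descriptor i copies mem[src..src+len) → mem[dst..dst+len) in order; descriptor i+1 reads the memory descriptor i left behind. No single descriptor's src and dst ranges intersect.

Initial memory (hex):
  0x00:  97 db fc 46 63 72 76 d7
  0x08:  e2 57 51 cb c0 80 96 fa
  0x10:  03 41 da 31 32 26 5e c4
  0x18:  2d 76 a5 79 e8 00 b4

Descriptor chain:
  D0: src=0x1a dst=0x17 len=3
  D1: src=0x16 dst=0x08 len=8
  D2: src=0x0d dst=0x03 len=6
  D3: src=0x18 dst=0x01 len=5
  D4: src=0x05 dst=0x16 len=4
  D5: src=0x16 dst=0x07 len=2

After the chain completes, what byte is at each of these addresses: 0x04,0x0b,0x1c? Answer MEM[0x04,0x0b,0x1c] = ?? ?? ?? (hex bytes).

MEM[0x04,0x0b,0x1c] = 79 e8 e8

D0: mem[0x17..0x19] <- [a5 79 e8]
D1: mem[0x08..0x0f] <- [5e a5 79 e8 a5 79 e8 00]
D2: mem[0x03..0x08] <- [79 e8 00 03 41 da]
D3: mem[0x01..0x05] <- [79 e8 a5 79 e8]
D4: mem[0x16..0x19] <- [e8 03 41 da]
D5: mem[0x07..0x08] <- [e8 03]
query mem[0x04]=0x79, mem[0x0b]=0xe8, mem[0x1c]=0xe8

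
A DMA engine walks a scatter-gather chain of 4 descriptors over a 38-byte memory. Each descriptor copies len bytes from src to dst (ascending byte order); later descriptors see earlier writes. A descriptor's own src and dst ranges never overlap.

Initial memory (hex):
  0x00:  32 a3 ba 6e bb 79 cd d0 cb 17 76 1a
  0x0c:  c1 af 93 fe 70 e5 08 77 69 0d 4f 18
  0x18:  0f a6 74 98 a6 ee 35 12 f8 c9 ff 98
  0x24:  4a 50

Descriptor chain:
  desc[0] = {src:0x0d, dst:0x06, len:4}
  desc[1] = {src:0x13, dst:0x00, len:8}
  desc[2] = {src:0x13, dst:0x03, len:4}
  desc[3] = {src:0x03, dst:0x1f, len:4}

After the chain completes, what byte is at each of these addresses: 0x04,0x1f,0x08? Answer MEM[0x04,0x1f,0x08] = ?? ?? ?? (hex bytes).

D0: mem[0x06..0x09] <- [af 93 fe 70]
D1: mem[0x00..0x07] <- [77 69 0d 4f 18 0f a6 74]
D2: mem[0x03..0x06] <- [77 69 0d 4f]
D3: mem[0x1f..0x22] <- [77 69 0d 4f]
query mem[0x04]=0x69, mem[0x1f]=0x77, mem[0x08]=0xfe

MEM[0x04,0x1f,0x08] = 69 77 fe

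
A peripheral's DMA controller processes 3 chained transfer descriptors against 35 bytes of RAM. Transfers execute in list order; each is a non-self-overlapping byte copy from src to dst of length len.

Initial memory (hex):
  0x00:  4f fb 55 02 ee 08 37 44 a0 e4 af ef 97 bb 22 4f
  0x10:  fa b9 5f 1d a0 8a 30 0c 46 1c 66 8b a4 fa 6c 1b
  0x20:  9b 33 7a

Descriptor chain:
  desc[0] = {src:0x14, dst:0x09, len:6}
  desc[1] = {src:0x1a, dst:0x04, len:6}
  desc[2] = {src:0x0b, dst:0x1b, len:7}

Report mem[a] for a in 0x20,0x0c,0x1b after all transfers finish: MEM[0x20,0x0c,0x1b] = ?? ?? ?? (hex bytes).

MEM[0x20,0x0c,0x1b] = fa 0c 30

  after D0: wrote 6B at 0x09 = a08a300c461c
  after D1: wrote 6B at 0x04 = 668ba4fa6c1b
  after D2: wrote 7B at 0x1b = 300c461c4ffab9
query mem[0x20]=0xfa, mem[0x0c]=0x0c, mem[0x1b]=0x30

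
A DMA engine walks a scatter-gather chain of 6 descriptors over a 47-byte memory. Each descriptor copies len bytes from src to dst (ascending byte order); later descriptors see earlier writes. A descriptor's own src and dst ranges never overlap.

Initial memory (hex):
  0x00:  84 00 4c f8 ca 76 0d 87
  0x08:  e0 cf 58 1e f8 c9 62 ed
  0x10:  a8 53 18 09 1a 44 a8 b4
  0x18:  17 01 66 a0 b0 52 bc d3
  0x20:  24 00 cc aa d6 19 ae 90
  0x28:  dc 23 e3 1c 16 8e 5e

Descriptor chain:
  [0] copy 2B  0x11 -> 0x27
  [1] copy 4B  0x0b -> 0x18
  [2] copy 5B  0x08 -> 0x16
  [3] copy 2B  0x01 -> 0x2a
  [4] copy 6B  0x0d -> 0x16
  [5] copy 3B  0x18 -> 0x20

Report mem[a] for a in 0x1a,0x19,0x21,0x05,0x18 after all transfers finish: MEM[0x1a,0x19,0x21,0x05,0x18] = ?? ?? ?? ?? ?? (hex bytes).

MEM[0x1a,0x19,0x21,0x05,0x18] = 53 a8 a8 76 ed

#0 dst[0x27+2] := {0x53,0x18}
#1 dst[0x18+4] := {0x1e,0xf8,0xc9,0x62}
#2 dst[0x16+5] := {0xe0,0xcf,0x58,0x1e,0xf8}
#3 dst[0x2a+2] := {0x00,0x4c}
#4 dst[0x16+6] := {0xc9,0x62,0xed,0xa8,0x53,0x18}
#5 dst[0x20+3] := {0xed,0xa8,0x53}
query mem[0x1a]=0x53, mem[0x19]=0xa8, mem[0x21]=0xa8, mem[0x05]=0x76, mem[0x18]=0xed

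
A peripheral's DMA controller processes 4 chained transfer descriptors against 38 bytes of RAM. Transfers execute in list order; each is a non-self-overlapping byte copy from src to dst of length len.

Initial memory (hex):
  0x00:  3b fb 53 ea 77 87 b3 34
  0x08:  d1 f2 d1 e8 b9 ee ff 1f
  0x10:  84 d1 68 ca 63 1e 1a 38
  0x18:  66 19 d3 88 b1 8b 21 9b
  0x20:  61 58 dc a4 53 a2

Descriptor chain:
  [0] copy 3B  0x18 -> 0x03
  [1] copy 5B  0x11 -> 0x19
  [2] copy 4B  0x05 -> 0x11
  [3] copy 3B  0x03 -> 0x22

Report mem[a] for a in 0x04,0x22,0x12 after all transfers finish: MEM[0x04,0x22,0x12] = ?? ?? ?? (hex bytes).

MEM[0x04,0x22,0x12] = 19 66 b3

D0: mem[0x03..0x05] <- [66 19 d3]
D1: mem[0x19..0x1d] <- [d1 68 ca 63 1e]
D2: mem[0x11..0x14] <- [d3 b3 34 d1]
D3: mem[0x22..0x24] <- [66 19 d3]
query mem[0x04]=0x19, mem[0x22]=0x66, mem[0x12]=0xb3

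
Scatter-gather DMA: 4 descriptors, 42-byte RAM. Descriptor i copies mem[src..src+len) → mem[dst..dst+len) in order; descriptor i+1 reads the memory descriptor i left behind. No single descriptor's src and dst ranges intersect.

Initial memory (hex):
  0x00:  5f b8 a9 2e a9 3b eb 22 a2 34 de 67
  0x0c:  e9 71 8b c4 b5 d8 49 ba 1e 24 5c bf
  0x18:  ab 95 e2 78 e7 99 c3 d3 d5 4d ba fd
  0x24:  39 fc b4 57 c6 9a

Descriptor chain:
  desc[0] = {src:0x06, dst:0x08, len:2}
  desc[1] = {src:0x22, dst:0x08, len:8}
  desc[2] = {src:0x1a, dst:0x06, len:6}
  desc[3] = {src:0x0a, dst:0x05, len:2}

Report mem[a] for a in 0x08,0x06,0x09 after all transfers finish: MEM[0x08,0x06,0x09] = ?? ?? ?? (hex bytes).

MEM[0x08,0x06,0x09] = e7 d3 99

#0 dst[0x08+2] := {0xeb,0x22}
#1 dst[0x08+8] := {0xba,0xfd,0x39,0xfc,0xb4,0x57,0xc6,0x9a}
#2 dst[0x06+6] := {0xe2,0x78,0xe7,0x99,0xc3,0xd3}
#3 dst[0x05+2] := {0xc3,0xd3}
query mem[0x08]=0xe7, mem[0x06]=0xd3, mem[0x09]=0x99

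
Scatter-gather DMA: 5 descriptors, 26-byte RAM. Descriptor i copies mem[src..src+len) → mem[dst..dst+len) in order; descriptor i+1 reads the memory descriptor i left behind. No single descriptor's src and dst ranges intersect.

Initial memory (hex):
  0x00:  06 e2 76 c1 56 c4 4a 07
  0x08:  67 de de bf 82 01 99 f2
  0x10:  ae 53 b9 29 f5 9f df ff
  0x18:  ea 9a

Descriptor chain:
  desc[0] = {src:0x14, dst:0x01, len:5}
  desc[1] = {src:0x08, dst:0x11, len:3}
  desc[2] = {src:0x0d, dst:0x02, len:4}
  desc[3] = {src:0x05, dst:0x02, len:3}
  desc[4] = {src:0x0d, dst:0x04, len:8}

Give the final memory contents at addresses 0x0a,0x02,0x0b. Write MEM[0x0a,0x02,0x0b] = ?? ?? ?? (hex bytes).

MEM[0x0a,0x02,0x0b] = de ae f5

  after D0: wrote 5B at 0x01 = f59fdfffea
  after D1: wrote 3B at 0x11 = 67dede
  after D2: wrote 4B at 0x02 = 0199f2ae
  after D3: wrote 3B at 0x02 = ae4a07
  after D4: wrote 8B at 0x04 = 0199f2ae67dedef5
query mem[0x0a]=0xde, mem[0x02]=0xae, mem[0x0b]=0xf5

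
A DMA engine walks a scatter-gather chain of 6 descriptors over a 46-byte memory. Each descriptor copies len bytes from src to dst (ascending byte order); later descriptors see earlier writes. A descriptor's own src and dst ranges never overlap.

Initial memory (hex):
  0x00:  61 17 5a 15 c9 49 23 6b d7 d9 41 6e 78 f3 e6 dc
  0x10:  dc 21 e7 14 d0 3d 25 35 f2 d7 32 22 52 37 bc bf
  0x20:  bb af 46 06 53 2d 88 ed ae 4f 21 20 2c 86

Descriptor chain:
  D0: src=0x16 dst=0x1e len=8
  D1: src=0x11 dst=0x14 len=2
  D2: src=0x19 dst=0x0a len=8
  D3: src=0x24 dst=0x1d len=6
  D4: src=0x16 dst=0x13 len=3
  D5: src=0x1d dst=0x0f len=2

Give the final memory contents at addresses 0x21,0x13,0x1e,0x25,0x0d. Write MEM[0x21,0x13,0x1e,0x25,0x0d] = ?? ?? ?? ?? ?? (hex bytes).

MEM[0x21,0x13,0x1e,0x25,0x0d] = ae 25 37 37 52

  after D0: wrote 8B at 0x1e = 2535f2d732225237
  after D1: wrote 2B at 0x14 = 21e7
  after D2: wrote 8B at 0x0a = d7322252372535f2
  after D3: wrote 6B at 0x1d = 523788edae4f
  after D4: wrote 3B at 0x13 = 2535f2
  after D5: wrote 2B at 0x0f = 5237
query mem[0x21]=0xae, mem[0x13]=0x25, mem[0x1e]=0x37, mem[0x25]=0x37, mem[0x0d]=0x52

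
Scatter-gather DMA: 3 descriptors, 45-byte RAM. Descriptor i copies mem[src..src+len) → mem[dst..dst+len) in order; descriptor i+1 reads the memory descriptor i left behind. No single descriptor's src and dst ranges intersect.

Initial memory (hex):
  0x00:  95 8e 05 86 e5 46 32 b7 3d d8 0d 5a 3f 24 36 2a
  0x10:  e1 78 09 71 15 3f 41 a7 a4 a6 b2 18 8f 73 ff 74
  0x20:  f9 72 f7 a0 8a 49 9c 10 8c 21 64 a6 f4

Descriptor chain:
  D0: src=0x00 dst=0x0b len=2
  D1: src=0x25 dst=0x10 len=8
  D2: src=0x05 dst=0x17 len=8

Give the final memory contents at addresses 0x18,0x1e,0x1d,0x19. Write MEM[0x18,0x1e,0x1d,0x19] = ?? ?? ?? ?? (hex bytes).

D0: mem[0x0b..0x0c] <- [95 8e]
D1: mem[0x10..0x17] <- [49 9c 10 8c 21 64 a6 f4]
D2: mem[0x17..0x1e] <- [46 32 b7 3d d8 0d 95 8e]
query mem[0x18]=0x32, mem[0x1e]=0x8e, mem[0x1d]=0x95, mem[0x19]=0xb7

MEM[0x18,0x1e,0x1d,0x19] = 32 8e 95 b7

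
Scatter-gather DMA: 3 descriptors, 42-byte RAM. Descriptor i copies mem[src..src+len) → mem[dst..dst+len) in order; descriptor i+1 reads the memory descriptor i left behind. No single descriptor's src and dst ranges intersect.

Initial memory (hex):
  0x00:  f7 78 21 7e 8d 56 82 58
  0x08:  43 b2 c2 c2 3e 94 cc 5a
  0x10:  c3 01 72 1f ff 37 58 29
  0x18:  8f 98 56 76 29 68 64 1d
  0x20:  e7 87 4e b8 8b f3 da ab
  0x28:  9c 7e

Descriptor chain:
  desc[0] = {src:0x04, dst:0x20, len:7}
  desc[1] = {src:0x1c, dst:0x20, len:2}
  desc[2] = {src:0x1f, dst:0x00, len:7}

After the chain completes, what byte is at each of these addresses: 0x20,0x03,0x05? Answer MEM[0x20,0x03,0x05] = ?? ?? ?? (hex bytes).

MEM[0x20,0x03,0x05] = 29 82 43

  after D0: wrote 7B at 0x20 = 8d56825843b2c2
  after D1: wrote 2B at 0x20 = 2968
  after D2: wrote 7B at 0x00 = 1d2968825843b2
query mem[0x20]=0x29, mem[0x03]=0x82, mem[0x05]=0x43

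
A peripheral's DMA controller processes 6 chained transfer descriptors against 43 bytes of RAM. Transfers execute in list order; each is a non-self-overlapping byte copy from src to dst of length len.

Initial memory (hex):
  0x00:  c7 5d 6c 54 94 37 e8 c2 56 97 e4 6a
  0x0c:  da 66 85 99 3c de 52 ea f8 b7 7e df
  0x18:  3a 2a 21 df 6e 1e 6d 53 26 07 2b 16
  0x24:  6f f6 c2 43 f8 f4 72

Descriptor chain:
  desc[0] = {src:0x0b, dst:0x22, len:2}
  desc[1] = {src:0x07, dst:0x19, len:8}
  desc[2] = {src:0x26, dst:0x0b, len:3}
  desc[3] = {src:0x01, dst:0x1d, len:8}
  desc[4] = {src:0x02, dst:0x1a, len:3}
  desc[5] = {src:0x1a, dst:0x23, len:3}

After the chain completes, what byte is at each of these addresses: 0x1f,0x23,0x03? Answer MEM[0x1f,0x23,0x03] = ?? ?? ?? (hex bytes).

D0: mem[0x22..0x23] <- [6a da]
D1: mem[0x19..0x20] <- [c2 56 97 e4 6a da 66 85]
D2: mem[0x0b..0x0d] <- [c2 43 f8]
D3: mem[0x1d..0x24] <- [5d 6c 54 94 37 e8 c2 56]
D4: mem[0x1a..0x1c] <- [6c 54 94]
D5: mem[0x23..0x25] <- [6c 54 94]
query mem[0x1f]=0x54, mem[0x23]=0x6c, mem[0x03]=0x54

MEM[0x1f,0x23,0x03] = 54 6c 54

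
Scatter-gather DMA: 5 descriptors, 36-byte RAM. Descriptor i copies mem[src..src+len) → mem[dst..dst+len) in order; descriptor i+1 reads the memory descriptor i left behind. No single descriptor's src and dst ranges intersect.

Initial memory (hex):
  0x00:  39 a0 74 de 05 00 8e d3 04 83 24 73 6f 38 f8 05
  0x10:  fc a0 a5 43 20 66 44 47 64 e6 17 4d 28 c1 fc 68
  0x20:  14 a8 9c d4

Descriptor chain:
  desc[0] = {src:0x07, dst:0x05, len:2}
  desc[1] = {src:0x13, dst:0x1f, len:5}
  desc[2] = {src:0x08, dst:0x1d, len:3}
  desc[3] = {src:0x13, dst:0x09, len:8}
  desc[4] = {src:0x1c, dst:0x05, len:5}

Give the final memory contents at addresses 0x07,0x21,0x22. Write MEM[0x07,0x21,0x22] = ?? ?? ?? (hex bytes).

MEM[0x07,0x21,0x22] = 83 66 44

  after D0: wrote 2B at 0x05 = d304
  after D1: wrote 5B at 0x1f = 4320664447
  after D2: wrote 3B at 0x1d = 048324
  after D3: wrote 8B at 0x09 = 432066444764e617
  after D4: wrote 5B at 0x05 = 2804832420
query mem[0x07]=0x83, mem[0x21]=0x66, mem[0x22]=0x44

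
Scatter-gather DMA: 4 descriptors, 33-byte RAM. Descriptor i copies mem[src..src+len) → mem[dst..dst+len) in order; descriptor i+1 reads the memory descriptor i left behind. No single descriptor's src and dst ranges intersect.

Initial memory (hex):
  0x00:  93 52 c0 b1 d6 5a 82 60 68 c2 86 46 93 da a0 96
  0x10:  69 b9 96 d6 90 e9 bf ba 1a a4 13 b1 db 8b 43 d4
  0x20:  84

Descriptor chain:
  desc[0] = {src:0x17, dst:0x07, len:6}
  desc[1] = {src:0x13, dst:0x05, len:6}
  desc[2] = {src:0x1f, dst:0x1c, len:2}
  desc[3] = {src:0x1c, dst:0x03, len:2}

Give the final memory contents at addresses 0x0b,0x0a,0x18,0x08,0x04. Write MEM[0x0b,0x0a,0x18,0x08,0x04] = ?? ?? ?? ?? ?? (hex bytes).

D0: mem[0x07..0x0c] <- [ba 1a a4 13 b1 db]
D1: mem[0x05..0x0a] <- [d6 90 e9 bf ba 1a]
D2: mem[0x1c..0x1d] <- [d4 84]
D3: mem[0x03..0x04] <- [d4 84]
query mem[0x0b]=0xb1, mem[0x0a]=0x1a, mem[0x18]=0x1a, mem[0x08]=0xbf, mem[0x04]=0x84

MEM[0x0b,0x0a,0x18,0x08,0x04] = b1 1a 1a bf 84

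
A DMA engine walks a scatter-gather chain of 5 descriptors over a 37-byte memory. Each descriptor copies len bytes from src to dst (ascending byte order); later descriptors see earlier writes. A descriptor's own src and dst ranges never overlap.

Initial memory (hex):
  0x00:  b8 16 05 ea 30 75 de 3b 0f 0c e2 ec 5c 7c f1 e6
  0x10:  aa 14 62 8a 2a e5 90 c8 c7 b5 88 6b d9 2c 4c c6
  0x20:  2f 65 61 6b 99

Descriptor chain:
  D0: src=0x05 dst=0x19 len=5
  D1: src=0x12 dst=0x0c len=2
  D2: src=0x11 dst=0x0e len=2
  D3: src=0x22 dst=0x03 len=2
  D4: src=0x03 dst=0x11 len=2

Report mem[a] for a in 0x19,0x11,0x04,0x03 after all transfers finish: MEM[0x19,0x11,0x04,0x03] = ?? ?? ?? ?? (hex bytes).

[0] 0x05->0x19 len=5 : 75 de 3b 0f 0c
[1] 0x12->0x0c len=2 : 62 8a
[2] 0x11->0x0e len=2 : 14 62
[3] 0x22->0x03 len=2 : 61 6b
[4] 0x03->0x11 len=2 : 61 6b
query mem[0x19]=0x75, mem[0x11]=0x61, mem[0x04]=0x6b, mem[0x03]=0x61

MEM[0x19,0x11,0x04,0x03] = 75 61 6b 61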